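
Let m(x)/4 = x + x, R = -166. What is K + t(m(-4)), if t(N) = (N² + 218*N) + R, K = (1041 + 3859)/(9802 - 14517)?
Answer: -5770254/943 ≈ -6119.0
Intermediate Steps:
m(x) = 8*x (m(x) = 4*(x + x) = 4*(2*x) = 8*x)
K = -980/943 (K = 4900/(-4715) = 4900*(-1/4715) = -980/943 ≈ -1.0392)
t(N) = -166 + N² + 218*N (t(N) = (N² + 218*N) - 166 = -166 + N² + 218*N)
K + t(m(-4)) = -980/943 + (-166 + (8*(-4))² + 218*(8*(-4))) = -980/943 + (-166 + (-32)² + 218*(-32)) = -980/943 + (-166 + 1024 - 6976) = -980/943 - 6118 = -5770254/943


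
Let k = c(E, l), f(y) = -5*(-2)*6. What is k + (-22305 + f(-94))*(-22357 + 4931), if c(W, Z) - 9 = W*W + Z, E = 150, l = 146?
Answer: 387664025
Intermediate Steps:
f(y) = 60 (f(y) = 10*6 = 60)
c(W, Z) = 9 + Z + W**2 (c(W, Z) = 9 + (W*W + Z) = 9 + (W**2 + Z) = 9 + (Z + W**2) = 9 + Z + W**2)
k = 22655 (k = 9 + 146 + 150**2 = 9 + 146 + 22500 = 22655)
k + (-22305 + f(-94))*(-22357 + 4931) = 22655 + (-22305 + 60)*(-22357 + 4931) = 22655 - 22245*(-17426) = 22655 + 387641370 = 387664025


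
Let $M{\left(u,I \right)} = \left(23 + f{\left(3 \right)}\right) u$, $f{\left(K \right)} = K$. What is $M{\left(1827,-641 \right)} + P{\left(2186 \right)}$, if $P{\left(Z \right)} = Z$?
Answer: $49688$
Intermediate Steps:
$M{\left(u,I \right)} = 26 u$ ($M{\left(u,I \right)} = \left(23 + 3\right) u = 26 u$)
$M{\left(1827,-641 \right)} + P{\left(2186 \right)} = 26 \cdot 1827 + 2186 = 47502 + 2186 = 49688$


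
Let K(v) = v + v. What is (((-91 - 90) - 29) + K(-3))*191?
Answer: -41256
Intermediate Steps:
K(v) = 2*v
(((-91 - 90) - 29) + K(-3))*191 = (((-91 - 90) - 29) + 2*(-3))*191 = ((-181 - 29) - 6)*191 = (-210 - 6)*191 = -216*191 = -41256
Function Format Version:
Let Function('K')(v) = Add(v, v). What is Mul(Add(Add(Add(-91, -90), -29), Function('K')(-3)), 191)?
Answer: -41256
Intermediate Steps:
Function('K')(v) = Mul(2, v)
Mul(Add(Add(Add(-91, -90), -29), Function('K')(-3)), 191) = Mul(Add(Add(Add(-91, -90), -29), Mul(2, -3)), 191) = Mul(Add(Add(-181, -29), -6), 191) = Mul(Add(-210, -6), 191) = Mul(-216, 191) = -41256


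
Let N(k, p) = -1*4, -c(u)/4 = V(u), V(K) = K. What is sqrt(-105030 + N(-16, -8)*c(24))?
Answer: I*sqrt(104646) ≈ 323.49*I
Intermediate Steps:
c(u) = -4*u
N(k, p) = -4
sqrt(-105030 + N(-16, -8)*c(24)) = sqrt(-105030 - (-16)*24) = sqrt(-105030 - 4*(-96)) = sqrt(-105030 + 384) = sqrt(-104646) = I*sqrt(104646)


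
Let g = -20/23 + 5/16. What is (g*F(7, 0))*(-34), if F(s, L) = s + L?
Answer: 24395/184 ≈ 132.58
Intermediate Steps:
F(s, L) = L + s
g = -205/368 (g = -20*1/23 + 5*(1/16) = -20/23 + 5/16 = -205/368 ≈ -0.55707)
(g*F(7, 0))*(-34) = -205*(0 + 7)/368*(-34) = -205/368*7*(-34) = -1435/368*(-34) = 24395/184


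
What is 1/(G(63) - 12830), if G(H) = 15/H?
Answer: -21/269425 ≈ -7.7944e-5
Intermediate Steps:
1/(G(63) - 12830) = 1/(15/63 - 12830) = 1/(15*(1/63) - 12830) = 1/(5/21 - 12830) = 1/(-269425/21) = -21/269425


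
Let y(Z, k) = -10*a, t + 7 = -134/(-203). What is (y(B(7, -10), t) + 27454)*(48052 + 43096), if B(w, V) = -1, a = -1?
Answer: 2503288672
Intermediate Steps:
t = -1287/203 (t = -7 - 134/(-203) = -7 - 134*(-1/203) = -7 + 134/203 = -1287/203 ≈ -6.3399)
y(Z, k) = 10 (y(Z, k) = -10*(-1) = 10)
(y(B(7, -10), t) + 27454)*(48052 + 43096) = (10 + 27454)*(48052 + 43096) = 27464*91148 = 2503288672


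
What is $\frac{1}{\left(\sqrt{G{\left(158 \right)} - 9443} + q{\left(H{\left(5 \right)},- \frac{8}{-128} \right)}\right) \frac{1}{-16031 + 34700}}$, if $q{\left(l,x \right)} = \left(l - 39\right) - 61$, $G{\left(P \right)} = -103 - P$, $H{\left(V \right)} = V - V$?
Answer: $- \frac{155575}{1642} - \frac{6223 i \sqrt{2426}}{3284} \approx -94.747 - 93.334 i$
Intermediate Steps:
$H{\left(V \right)} = 0$
$q{\left(l,x \right)} = -100 + l$ ($q{\left(l,x \right)} = \left(-39 + l\right) - 61 = -100 + l$)
$\frac{1}{\left(\sqrt{G{\left(158 \right)} - 9443} + q{\left(H{\left(5 \right)},- \frac{8}{-128} \right)}\right) \frac{1}{-16031 + 34700}} = \frac{1}{\left(\sqrt{\left(-103 - 158\right) - 9443} + \left(-100 + 0\right)\right) \frac{1}{-16031 + 34700}} = \frac{1}{\left(\sqrt{\left(-103 - 158\right) - 9443} - 100\right) \frac{1}{18669}} = \frac{1}{\left(\sqrt{-261 - 9443} - 100\right) \frac{1}{18669}} = \frac{1}{\left(\sqrt{-9704} - 100\right) \frac{1}{18669}} = \frac{1}{\left(2 i \sqrt{2426} - 100\right) \frac{1}{18669}} = \frac{1}{\left(-100 + 2 i \sqrt{2426}\right) \frac{1}{18669}} = \frac{1}{- \frac{100}{18669} + \frac{2 i \sqrt{2426}}{18669}}$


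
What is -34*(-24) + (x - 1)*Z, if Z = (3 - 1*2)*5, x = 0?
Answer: 811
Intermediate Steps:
Z = 5 (Z = (3 - 2)*5 = 1*5 = 5)
-34*(-24) + (x - 1)*Z = -34*(-24) + (0 - 1)*5 = 816 - 1*5 = 816 - 5 = 811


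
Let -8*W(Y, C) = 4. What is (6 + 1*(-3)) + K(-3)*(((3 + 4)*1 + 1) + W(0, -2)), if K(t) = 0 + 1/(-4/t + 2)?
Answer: 21/4 ≈ 5.2500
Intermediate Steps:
W(Y, C) = -½ (W(Y, C) = -⅛*4 = -½)
K(t) = 1/(2 - 4/t) (K(t) = 0 + 1/(2 - 4/t) = 1/(2 - 4/t))
(6 + 1*(-3)) + K(-3)*(((3 + 4)*1 + 1) + W(0, -2)) = (6 + 1*(-3)) + ((½)*(-3)/(-2 - 3))*(((3 + 4)*1 + 1) - ½) = (6 - 3) + ((½)*(-3)/(-5))*((7*1 + 1) - ½) = 3 + ((½)*(-3)*(-⅕))*((7 + 1) - ½) = 3 + 3*(8 - ½)/10 = 3 + (3/10)*(15/2) = 3 + 9/4 = 21/4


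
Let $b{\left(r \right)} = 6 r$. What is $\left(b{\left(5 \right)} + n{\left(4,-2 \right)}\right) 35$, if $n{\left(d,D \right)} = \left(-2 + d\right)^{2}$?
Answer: $1190$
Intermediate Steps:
$\left(b{\left(5 \right)} + n{\left(4,-2 \right)}\right) 35 = \left(6 \cdot 5 + \left(-2 + 4\right)^{2}\right) 35 = \left(30 + 2^{2}\right) 35 = \left(30 + 4\right) 35 = 34 \cdot 35 = 1190$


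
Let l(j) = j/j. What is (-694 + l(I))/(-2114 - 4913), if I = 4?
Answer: 693/7027 ≈ 0.098620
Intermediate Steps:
l(j) = 1
(-694 + l(I))/(-2114 - 4913) = (-694 + 1)/(-2114 - 4913) = -693/(-7027) = -693*(-1/7027) = 693/7027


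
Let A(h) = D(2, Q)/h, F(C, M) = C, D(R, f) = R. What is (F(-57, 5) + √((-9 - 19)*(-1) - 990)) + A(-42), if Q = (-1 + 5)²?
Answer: -1198/21 + I*√962 ≈ -57.048 + 31.016*I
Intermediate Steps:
Q = 16 (Q = 4² = 16)
A(h) = 2/h
(F(-57, 5) + √((-9 - 19)*(-1) - 990)) + A(-42) = (-57 + √((-9 - 19)*(-1) - 990)) + 2/(-42) = (-57 + √(-28*(-1) - 990)) + 2*(-1/42) = (-57 + √(28 - 990)) - 1/21 = (-57 + √(-962)) - 1/21 = (-57 + I*√962) - 1/21 = -1198/21 + I*√962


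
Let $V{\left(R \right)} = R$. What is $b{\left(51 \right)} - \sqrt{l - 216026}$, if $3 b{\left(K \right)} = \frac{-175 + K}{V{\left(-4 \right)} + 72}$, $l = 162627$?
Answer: $- \frac{31}{51} - i \sqrt{53399} \approx -0.60784 - 231.08 i$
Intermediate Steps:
$b{\left(K \right)} = - \frac{175}{204} + \frac{K}{204}$ ($b{\left(K \right)} = \frac{\left(-175 + K\right) \frac{1}{-4 + 72}}{3} = \frac{\left(-175 + K\right) \frac{1}{68}}{3} = \frac{- \frac{175}{68} + \frac{K}{68}}{3} = - \frac{175}{204} + \frac{K}{204}$)
$b{\left(51 \right)} - \sqrt{l - 216026} = \left(- \frac{175}{204} + \frac{1}{204} \cdot 51\right) - \sqrt{162627 - 216026} = \left(- \frac{175}{204} + \frac{1}{4}\right) - \sqrt{-53399} = - \frac{31}{51} - i \sqrt{53399}$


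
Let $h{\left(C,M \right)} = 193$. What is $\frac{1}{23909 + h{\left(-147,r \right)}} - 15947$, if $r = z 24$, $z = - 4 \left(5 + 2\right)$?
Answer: $- \frac{384354593}{24102} \approx -15947.0$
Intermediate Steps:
$z = -28$ ($z = \left(-4\right) 7 = -28$)
$r = -672$ ($r = \left(-28\right) 24 = -672$)
$\frac{1}{23909 + h{\left(-147,r \right)}} - 15947 = \frac{1}{23909 + 193} - 15947 = \frac{1}{24102} - 15947 = - \frac{384354593}{24102}$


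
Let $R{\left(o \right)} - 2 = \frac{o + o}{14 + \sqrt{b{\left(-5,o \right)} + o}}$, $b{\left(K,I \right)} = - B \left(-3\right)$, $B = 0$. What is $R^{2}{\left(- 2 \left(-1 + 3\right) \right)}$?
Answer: $\frac{1292}{625} + \frac{144 i}{625} \approx 2.0672 + 0.2304 i$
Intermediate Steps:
$b{\left(K,I \right)} = 0$ ($b{\left(K,I \right)} = \left(-1\right) 0 \left(-3\right) = 0 \left(-3\right) = 0$)
$R{\left(o \right)} = 2 + \frac{2 o}{14 + \sqrt{o}}$ ($R{\left(o \right)} = 2 + \frac{o + o}{14 + \sqrt{0 + o}} = 2 + \frac{2 o}{14 + \sqrt{o}}$)
$R^{2}{\left(- 2 \left(-1 + 3\right) \right)} = \left(\frac{2 \left(14 - 2 \left(-1 + 3\right) + \sqrt{- 2 \left(-1 + 3\right)}\right)}{14 + \sqrt{- 2 \left(-1 + 3\right)}}\right)^{2} = \left(\frac{2 \left(14 - 4 + \sqrt{\left(-2\right) 2}\right)}{14 + \sqrt{\left(-2\right) 2}}\right)^{2} = \left(\frac{2 \left(14 - 4 + \sqrt{-4}\right)}{14 + \sqrt{-4}}\right)^{2} = \left(\frac{2 \left(14 - 4 + 2 i\right)}{14 + 2 i}\right)^{2} = \left(2 \frac{14 - 2 i}{200} \left(10 + 2 i\right)\right)^{2} = \left(\frac{\left(10 + 2 i\right) \left(14 - 2 i\right)}{100}\right)^{2} = \frac{\left(10 + 2 i\right)^{2} \left(14 - 2 i\right)^{2}}{10000}$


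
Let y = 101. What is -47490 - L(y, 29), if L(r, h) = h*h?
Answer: -48331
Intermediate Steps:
L(r, h) = h²
-47490 - L(y, 29) = -47490 - 1*29² = -47490 - 1*841 = -47490 - 841 = -48331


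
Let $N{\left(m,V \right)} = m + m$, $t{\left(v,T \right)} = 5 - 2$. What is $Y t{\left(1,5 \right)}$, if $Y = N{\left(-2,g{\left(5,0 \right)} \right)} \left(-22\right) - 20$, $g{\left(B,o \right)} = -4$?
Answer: $204$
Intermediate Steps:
$t{\left(v,T \right)} = 3$ ($t{\left(v,T \right)} = 5 - 2 = 3$)
$N{\left(m,V \right)} = 2 m$
$Y = 68$ ($Y = 2 \left(-2\right) \left(-22\right) - 20 = \left(-4\right) \left(-22\right) - 20 = 88 - 20 = 68$)
$Y t{\left(1,5 \right)} = 68 \cdot 3 = 204$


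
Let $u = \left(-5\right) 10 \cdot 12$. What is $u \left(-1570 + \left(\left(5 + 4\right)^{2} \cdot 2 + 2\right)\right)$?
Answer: $843600$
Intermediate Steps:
$u = -600$ ($u = \left(-50\right) 12 = -600$)
$u \left(-1570 + \left(\left(5 + 4\right)^{2} \cdot 2 + 2\right)\right) = - 600 \left(-1570 + \left(\left(5 + 4\right)^{2} \cdot 2 + 2\right)\right) = - 600 \left(-1570 + \left(9^{2} \cdot 2 + 2\right)\right) = - 600 \left(-1570 + \left(81 \cdot 2 + 2\right)\right) = - 600 \left(-1570 + \left(162 + 2\right)\right) = - 600 \left(-1570 + 164\right) = \left(-600\right) \left(-1406\right) = 843600$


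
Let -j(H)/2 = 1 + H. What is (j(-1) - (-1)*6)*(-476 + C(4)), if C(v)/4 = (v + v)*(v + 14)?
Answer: 600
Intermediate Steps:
j(H) = -2 - 2*H (j(H) = -2*(1 + H) = -2 - 2*H)
C(v) = 8*v*(14 + v) (C(v) = 4*((v + v)*(v + 14)) = 4*((2*v)*(14 + v)) = 4*(2*v*(14 + v)) = 8*v*(14 + v))
(j(-1) - (-1)*6)*(-476 + C(4)) = ((-2 - 2*(-1)) - (-1)*6)*(-476 + 8*4*(14 + 4)) = ((-2 + 2) - 1*(-6))*(-476 + 8*4*18) = (0 + 6)*(-476 + 576) = 6*100 = 600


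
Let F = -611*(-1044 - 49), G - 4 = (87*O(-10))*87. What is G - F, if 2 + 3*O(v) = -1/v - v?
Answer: -6473827/10 ≈ -6.4738e+5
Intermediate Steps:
O(v) = -⅔ - v/3 - 1/(3*v) (O(v) = -⅔ + (-1/v - v)/3 = -⅔ + (-v - 1/v)/3 = -⅔ + (-v/3 - 1/(3*v)) = -⅔ - v/3 - 1/(3*v))
G = 204403/10 (G = 4 + (87*((⅓)*(-1 - 1*(-10)*(2 - 10))/(-10)))*87 = 4 + (87*((⅓)*(-⅒)*(-1 - 1*(-10)*(-8))))*87 = 4 + (87*((⅓)*(-⅒)*(-1 - 80)))*87 = 4 + (87*((⅓)*(-⅒)*(-81)))*87 = 4 + (87*(27/10))*87 = 4 + (2349/10)*87 = 4 + 204363/10 = 204403/10 ≈ 20440.)
F = 667823 (F = -611*(-1093) = 667823)
G - F = 204403/10 - 1*667823 = 204403/10 - 667823 = -6473827/10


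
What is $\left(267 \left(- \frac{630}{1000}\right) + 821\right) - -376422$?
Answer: $\frac{37707479}{100} \approx 3.7708 \cdot 10^{5}$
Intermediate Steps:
$\left(267 \left(- \frac{630}{1000}\right) + 821\right) - -376422 = \left(267 \left(\left(-630\right) \frac{1}{1000}\right) + 821\right) + 376422 = \left(267 \left(- \frac{63}{100}\right) + 821\right) + 376422 = \left(- \frac{16821}{100} + 821\right) + 376422 = \frac{65279}{100} + 376422 = \frac{37707479}{100}$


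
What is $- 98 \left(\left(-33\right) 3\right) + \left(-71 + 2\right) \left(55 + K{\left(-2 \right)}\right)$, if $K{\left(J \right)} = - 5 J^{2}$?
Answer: $7287$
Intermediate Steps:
$- 98 \left(\left(-33\right) 3\right) + \left(-71 + 2\right) \left(55 + K{\left(-2 \right)}\right) = - 98 \left(\left(-33\right) 3\right) + \left(-71 + 2\right) \left(55 - 5 \left(-2\right)^{2}\right) = \left(-98\right) \left(-99\right) - 69 \left(55 - 20\right) = 9702 - 69 \left(55 - 20\right) = 9702 - 2415 = 7287$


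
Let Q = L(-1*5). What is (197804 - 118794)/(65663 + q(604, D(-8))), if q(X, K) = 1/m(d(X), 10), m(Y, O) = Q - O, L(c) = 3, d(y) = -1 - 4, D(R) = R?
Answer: 55307/45964 ≈ 1.2033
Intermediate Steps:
d(y) = -5
Q = 3
m(Y, O) = 3 - O
q(X, K) = -⅐ (q(X, K) = 1/(3 - 1*10) = 1/(3 - 10) = 1/(-7) = -⅐)
(197804 - 118794)/(65663 + q(604, D(-8))) = (197804 - 118794)/(65663 - ⅐) = 79010/(459640/7) = 79010*(7/459640) = 55307/45964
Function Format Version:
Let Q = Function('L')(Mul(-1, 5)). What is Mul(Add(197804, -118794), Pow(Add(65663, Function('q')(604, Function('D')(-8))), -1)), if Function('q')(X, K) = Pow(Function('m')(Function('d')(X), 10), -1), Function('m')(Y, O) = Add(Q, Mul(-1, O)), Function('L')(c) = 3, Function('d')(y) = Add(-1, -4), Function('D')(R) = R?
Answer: Rational(55307, 45964) ≈ 1.2033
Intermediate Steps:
Function('d')(y) = -5
Q = 3
Function('m')(Y, O) = Add(3, Mul(-1, O))
Function('q')(X, K) = Rational(-1, 7) (Function('q')(X, K) = Pow(Add(3, Mul(-1, 10)), -1) = Pow(Add(3, -10), -1) = Pow(-7, -1) = Rational(-1, 7))
Mul(Add(197804, -118794), Pow(Add(65663, Function('q')(604, Function('D')(-8))), -1)) = Mul(Add(197804, -118794), Pow(Add(65663, Rational(-1, 7)), -1)) = Mul(79010, Pow(Rational(459640, 7), -1)) = Mul(79010, Rational(7, 459640)) = Rational(55307, 45964)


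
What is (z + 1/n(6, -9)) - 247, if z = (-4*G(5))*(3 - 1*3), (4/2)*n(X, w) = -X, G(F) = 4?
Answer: -742/3 ≈ -247.33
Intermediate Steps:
n(X, w) = -X/2 (n(X, w) = (-X)/2 = -X/2)
z = 0 (z = (-4*4)*(3 - 1*3) = -16*(3 - 3) = -16*0 = 0)
(z + 1/n(6, -9)) - 247 = (0 + 1/(-1/2*6)) - 247 = (0 + 1/(-3)) - 247 = (0 - 1/3) - 247 = -1/3 - 247 = -742/3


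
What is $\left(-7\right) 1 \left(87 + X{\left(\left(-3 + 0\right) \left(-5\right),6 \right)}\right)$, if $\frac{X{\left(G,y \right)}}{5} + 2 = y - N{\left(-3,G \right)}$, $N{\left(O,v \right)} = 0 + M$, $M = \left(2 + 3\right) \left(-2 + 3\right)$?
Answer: $-574$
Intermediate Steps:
$M = 5$ ($M = 5 \cdot 1 = 5$)
$N{\left(O,v \right)} = 5$ ($N{\left(O,v \right)} = 0 + 5 = 5$)
$X{\left(G,y \right)} = -35 + 5 y$ ($X{\left(G,y \right)} = -10 + 5 \left(y - 5\right) = -10 + 5 \left(-5 + y\right) = -10 + \left(-25 + 5 y\right) = -35 + 5 y$)
$\left(-7\right) 1 \left(87 + X{\left(\left(-3 + 0\right) \left(-5\right),6 \right)}\right) = \left(-7\right) 1 \left(87 + \left(-35 + 5 \cdot 6\right)\right) = - 7 \left(87 + \left(-35 + 30\right)\right) = - 7 \left(87 - 5\right) = \left(-7\right) 82 = -574$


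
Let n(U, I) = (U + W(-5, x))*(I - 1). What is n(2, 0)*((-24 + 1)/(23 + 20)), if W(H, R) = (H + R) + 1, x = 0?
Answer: -46/43 ≈ -1.0698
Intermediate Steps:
W(H, R) = 1 + H + R
n(U, I) = (-1 + I)*(-4 + U) (n(U, I) = (U + (1 - 5 + 0))*(I - 1) = (U - 4)*(-1 + I) = (-4 + U)*(-1 + I) = (-1 + I)*(-4 + U))
n(2, 0)*((-24 + 1)/(23 + 20)) = (4 - 1*2 - 4*0 + 0*2)*((-24 + 1)/(23 + 20)) = (4 - 2 + 0 + 0)*(-23/43) = 2*(-23*1/43) = 2*(-23/43) = -46/43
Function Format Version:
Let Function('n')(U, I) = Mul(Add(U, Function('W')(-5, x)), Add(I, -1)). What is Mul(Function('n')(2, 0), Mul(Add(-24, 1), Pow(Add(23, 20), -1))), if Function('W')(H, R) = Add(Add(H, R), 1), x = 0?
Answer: Rational(-46, 43) ≈ -1.0698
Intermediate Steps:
Function('W')(H, R) = Add(1, H, R)
Function('n')(U, I) = Mul(Add(-1, I), Add(-4, U)) (Function('n')(U, I) = Mul(Add(U, Add(1, -5, 0)), Add(I, -1)) = Mul(Add(U, -4), Add(-1, I)) = Mul(Add(-4, U), Add(-1, I)) = Mul(Add(-1, I), Add(-4, U)))
Mul(Function('n')(2, 0), Mul(Add(-24, 1), Pow(Add(23, 20), -1))) = Mul(Add(4, Mul(-1, 2), Mul(-4, 0), Mul(0, 2)), Mul(Add(-24, 1), Pow(Add(23, 20), -1))) = Mul(Add(4, -2, 0, 0), Mul(-23, Pow(43, -1))) = Mul(2, Mul(-23, Rational(1, 43))) = Mul(2, Rational(-23, 43)) = Rational(-46, 43)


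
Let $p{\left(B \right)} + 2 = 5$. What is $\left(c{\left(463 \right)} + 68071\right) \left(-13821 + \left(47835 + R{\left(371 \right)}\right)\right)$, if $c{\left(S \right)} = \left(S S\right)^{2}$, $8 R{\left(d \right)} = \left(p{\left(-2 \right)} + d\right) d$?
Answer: $2360124017137114$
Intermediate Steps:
$p{\left(B \right)} = 3$ ($p{\left(B \right)} = -2 + 5 = 3$)
$R{\left(d \right)} = \frac{d \left(3 + d\right)}{8}$ ($R{\left(d \right)} = \frac{\left(3 + d\right) d}{8} = \frac{d \left(3 + d\right)}{8}$)
$c{\left(S \right)} = S^{4}$ ($c{\left(S \right)} = \left(S^{2}\right)^{2} = S^{4}$)
$\left(c{\left(463 \right)} + 68071\right) \left(-13821 + \left(47835 + R{\left(371 \right)}\right)\right) = \left(463^{4} + 68071\right) \left(-13821 + \left(47835 + \frac{1}{8} \cdot 371 \left(3 + 371\right)\right)\right) = \left(45954068161 + 68071\right) \left(-13821 + \left(47835 + \frac{1}{8} \cdot 371 \cdot 374\right)\right) = 45954136232 \left(-13821 + \left(47835 + \frac{69377}{4}\right)\right) = 45954136232 \left(-13821 + \frac{260717}{4}\right) = 45954136232 \cdot \frac{205433}{4} = 2360124017137114$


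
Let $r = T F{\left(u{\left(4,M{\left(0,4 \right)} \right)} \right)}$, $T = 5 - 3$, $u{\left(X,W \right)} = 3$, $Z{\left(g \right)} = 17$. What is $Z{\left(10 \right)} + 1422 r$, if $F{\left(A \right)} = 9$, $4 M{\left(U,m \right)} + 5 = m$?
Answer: $25613$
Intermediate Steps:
$M{\left(U,m \right)} = - \frac{5}{4} + \frac{m}{4}$
$T = 2$ ($T = 5 - 3 = 2$)
$r = 18$ ($r = 2 \cdot 9 = 18$)
$Z{\left(10 \right)} + 1422 r = 17 + 1422 \cdot 18 = 17 + 25596 = 25613$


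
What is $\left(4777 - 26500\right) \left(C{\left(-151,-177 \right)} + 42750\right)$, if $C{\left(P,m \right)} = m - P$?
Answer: $-928093452$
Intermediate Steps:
$\left(4777 - 26500\right) \left(C{\left(-151,-177 \right)} + 42750\right) = \left(4777 - 26500\right) \left(\left(-177 - -151\right) + 42750\right) = - 21723 \left(\left(-177 + 151\right) + 42750\right) = - 21723 \left(-26 + 42750\right) = \left(-21723\right) 42724 = -928093452$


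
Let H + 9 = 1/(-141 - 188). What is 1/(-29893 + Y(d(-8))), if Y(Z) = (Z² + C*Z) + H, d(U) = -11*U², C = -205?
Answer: 329/200701185 ≈ 1.6393e-6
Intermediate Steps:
H = -2962/329 (H = -9 + 1/(-141 - 188) = -9 + 1/(-329) = -9 - 1/329 = -2962/329 ≈ -9.0030)
Y(Z) = -2962/329 + Z² - 205*Z (Y(Z) = (Z² - 205*Z) - 2962/329 = -2962/329 + Z² - 205*Z)
1/(-29893 + Y(d(-8))) = 1/(-29893 + (-2962/329 + (-11*(-8)²)² - (-2255)*(-8)²)) = 1/(-29893 + (-2962/329 + (-11*64)² - (-2255)*64)) = 1/(-29893 + (-2962/329 + (-704)² - 205*(-704))) = 1/(-29893 + (-2962/329 + 495616 + 144320)) = 1/(-29893 + 210535982/329) = 1/(200701185/329) = 329/200701185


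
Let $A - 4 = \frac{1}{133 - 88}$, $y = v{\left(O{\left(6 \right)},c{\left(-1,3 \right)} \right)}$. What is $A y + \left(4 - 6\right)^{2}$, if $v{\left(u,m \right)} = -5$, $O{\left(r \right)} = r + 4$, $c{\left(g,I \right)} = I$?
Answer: $- \frac{145}{9} \approx -16.111$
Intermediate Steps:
$O{\left(r \right)} = 4 + r$
$y = -5$
$A = \frac{181}{45}$ ($A = 4 + \frac{1}{133 - 88} = 4 + \frac{1}{45} = \frac{181}{45} \approx 4.0222$)
$A y + \left(4 - 6\right)^{2} = \frac{181}{45} \left(-5\right) + \left(4 - 6\right)^{2} = - \frac{181}{9} + \left(-2\right)^{2} = - \frac{181}{9} + 4 = - \frac{145}{9}$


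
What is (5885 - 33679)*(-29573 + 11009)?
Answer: 515967816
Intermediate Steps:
(5885 - 33679)*(-29573 + 11009) = -27794*(-18564) = 515967816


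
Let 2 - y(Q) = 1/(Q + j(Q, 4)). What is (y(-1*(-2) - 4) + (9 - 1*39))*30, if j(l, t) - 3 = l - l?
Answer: -870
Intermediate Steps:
j(l, t) = 3 (j(l, t) = 3 + (l - l) = 3 + 0 = 3)
y(Q) = 2 - 1/(3 + Q) (y(Q) = 2 - 1/(Q + 3) = 2 - 1/(3 + Q))
(y(-1*(-2) - 4) + (9 - 1*39))*30 = ((5 + 2*(-1*(-2) - 4))/(3 + (-1*(-2) - 4)) + (9 - 1*39))*30 = ((5 + 2*(2 - 4))/(3 + (2 - 4)) + (9 - 39))*30 = ((5 + 2*(-2))/(3 - 2) - 30)*30 = ((5 - 4)/1 - 30)*30 = (1*1 - 30)*30 = (1 - 30)*30 = -29*30 = -870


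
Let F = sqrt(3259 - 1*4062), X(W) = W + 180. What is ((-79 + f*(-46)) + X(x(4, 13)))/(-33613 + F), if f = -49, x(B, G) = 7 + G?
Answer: -79830875/1129834572 - 2375*I*sqrt(803)/1129834572 ≈ -0.070657 - 5.9567e-5*I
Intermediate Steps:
X(W) = 180 + W
F = I*sqrt(803) (F = sqrt(3259 - 4062) = sqrt(-803) = I*sqrt(803) ≈ 28.337*I)
((-79 + f*(-46)) + X(x(4, 13)))/(-33613 + F) = ((-79 - 49*(-46)) + (180 + (7 + 13)))/(-33613 + I*sqrt(803)) = ((-79 + 2254) + (180 + 20))/(-33613 + I*sqrt(803)) = (2175 + 200)/(-33613 + I*sqrt(803)) = 2375/(-33613 + I*sqrt(803))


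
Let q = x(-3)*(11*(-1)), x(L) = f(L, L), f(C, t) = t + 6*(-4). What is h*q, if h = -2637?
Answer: -783189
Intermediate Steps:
f(C, t) = -24 + t (f(C, t) = t - 24 = -24 + t)
x(L) = -24 + L
q = 297 (q = (-24 - 3)*(11*(-1)) = -27*(-11) = 297)
h*q = -2637*297 = -783189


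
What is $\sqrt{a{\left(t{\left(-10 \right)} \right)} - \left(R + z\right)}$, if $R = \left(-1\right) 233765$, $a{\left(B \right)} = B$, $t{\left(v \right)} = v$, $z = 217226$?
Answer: $\sqrt{16529} \approx 128.57$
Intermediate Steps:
$R = -233765$
$\sqrt{a{\left(t{\left(-10 \right)} \right)} - \left(R + z\right)} = \sqrt{-10 - \left(-233765 + 217226\right)} = \sqrt{-10 - -16539} = \sqrt{-10 + 16539} = \sqrt{16529}$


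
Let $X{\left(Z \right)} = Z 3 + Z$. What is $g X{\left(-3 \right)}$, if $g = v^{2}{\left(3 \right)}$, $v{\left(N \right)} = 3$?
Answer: $-108$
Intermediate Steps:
$X{\left(Z \right)} = 4 Z$ ($X{\left(Z \right)} = 3 Z + Z = 4 Z$)
$g = 9$ ($g = 3^{2} = 9$)
$g X{\left(-3 \right)} = 9 \cdot 4 \left(-3\right) = 9 \left(-12\right) = -108$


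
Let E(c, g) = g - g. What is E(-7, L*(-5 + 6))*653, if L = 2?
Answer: 0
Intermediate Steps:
E(c, g) = 0
E(-7, L*(-5 + 6))*653 = 0*653 = 0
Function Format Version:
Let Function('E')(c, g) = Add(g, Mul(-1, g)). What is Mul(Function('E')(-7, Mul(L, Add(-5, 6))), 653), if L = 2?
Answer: 0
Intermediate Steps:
Function('E')(c, g) = 0
Mul(Function('E')(-7, Mul(L, Add(-5, 6))), 653) = Mul(0, 653) = 0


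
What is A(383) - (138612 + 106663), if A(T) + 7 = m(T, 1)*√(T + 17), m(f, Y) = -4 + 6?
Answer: -245242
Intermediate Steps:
m(f, Y) = 2
A(T) = -7 + 2*√(17 + T) (A(T) = -7 + 2*√(T + 17) = -7 + 2*√(17 + T))
A(383) - (138612 + 106663) = (-7 + 2*√(17 + 383)) - (138612 + 106663) = (-7 + 2*√400) - 1*245275 = (-7 + 2*20) - 245275 = (-7 + 40) - 245275 = 33 - 245275 = -245242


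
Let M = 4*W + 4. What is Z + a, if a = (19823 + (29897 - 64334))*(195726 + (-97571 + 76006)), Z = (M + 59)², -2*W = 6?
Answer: -2545186253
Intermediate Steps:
W = -3 (W = -½*6 = -3)
M = -8 (M = 4*(-3) + 4 = -12 + 4 = -8)
Z = 2601 (Z = (-8 + 59)² = 51² = 2601)
a = -2545188854 (a = (19823 - 34437)*(195726 - 21565) = -14614*174161 = -2545188854)
Z + a = 2601 - 2545188854 = -2545186253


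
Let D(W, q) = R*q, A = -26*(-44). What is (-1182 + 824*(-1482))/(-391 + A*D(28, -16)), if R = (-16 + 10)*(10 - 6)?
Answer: -244470/87781 ≈ -2.7850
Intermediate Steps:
A = 1144
R = -24 (R = -6*4 = -24)
D(W, q) = -24*q
(-1182 + 824*(-1482))/(-391 + A*D(28, -16)) = (-1182 + 824*(-1482))/(-391 + 1144*(-24*(-16))) = (-1182 - 1221168)/(-391 + 1144*384) = -1222350/(-391 + 439296) = -1222350/438905 = -1222350*1/438905 = -244470/87781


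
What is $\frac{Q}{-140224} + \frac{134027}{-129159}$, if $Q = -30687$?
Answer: $- \frac{14830299815}{18111191616} \approx -0.81885$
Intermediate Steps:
$\frac{Q}{-140224} + \frac{134027}{-129159} = - \frac{30687}{-140224} + \frac{134027}{-129159} = \left(-30687\right) \left(- \frac{1}{140224}\right) + 134027 \left(- \frac{1}{129159}\right) = \frac{30687}{140224} - \frac{134027}{129159} = - \frac{14830299815}{18111191616}$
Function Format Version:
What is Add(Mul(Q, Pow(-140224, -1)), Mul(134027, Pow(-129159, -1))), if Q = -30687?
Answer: Rational(-14830299815, 18111191616) ≈ -0.81885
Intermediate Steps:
Add(Mul(Q, Pow(-140224, -1)), Mul(134027, Pow(-129159, -1))) = Add(Mul(-30687, Pow(-140224, -1)), Mul(134027, Pow(-129159, -1))) = Add(Mul(-30687, Rational(-1, 140224)), Mul(134027, Rational(-1, 129159))) = Add(Rational(30687, 140224), Rational(-134027, 129159)) = Rational(-14830299815, 18111191616)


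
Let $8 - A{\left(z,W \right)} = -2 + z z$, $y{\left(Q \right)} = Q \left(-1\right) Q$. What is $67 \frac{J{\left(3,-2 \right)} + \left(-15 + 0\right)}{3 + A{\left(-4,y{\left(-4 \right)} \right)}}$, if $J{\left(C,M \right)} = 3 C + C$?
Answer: $67$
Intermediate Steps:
$J{\left(C,M \right)} = 4 C$
$y{\left(Q \right)} = - Q^{2}$ ($y{\left(Q \right)} = - Q Q = - Q^{2}$)
$A{\left(z,W \right)} = 10 - z^{2}$ ($A{\left(z,W \right)} = 8 - \left(-2 + z z\right) = 8 - \left(-2 + z^{2}\right) = 10 - z^{2}$)
$67 \frac{J{\left(3,-2 \right)} + \left(-15 + 0\right)}{3 + A{\left(-4,y{\left(-4 \right)} \right)}} = 67 \frac{4 \cdot 3 + \left(-15 + 0\right)}{3 + \left(10 - \left(-4\right)^{2}\right)} = 67 \frac{12 - 15}{3 + \left(10 - 16\right)} = 67 \left(- \frac{3}{3 + \left(10 - 16\right)}\right) = 67 \left(- \frac{3}{3 - 6}\right) = 67 \left(- \frac{3}{-3}\right) = 67 \left(\left(-3\right) \left(- \frac{1}{3}\right)\right) = 67 \cdot 1 = 67$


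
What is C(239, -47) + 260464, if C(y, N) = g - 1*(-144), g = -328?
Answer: 260280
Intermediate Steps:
C(y, N) = -184 (C(y, N) = -328 - 1*(-144) = -328 + 144 = -184)
C(239, -47) + 260464 = -184 + 260464 = 260280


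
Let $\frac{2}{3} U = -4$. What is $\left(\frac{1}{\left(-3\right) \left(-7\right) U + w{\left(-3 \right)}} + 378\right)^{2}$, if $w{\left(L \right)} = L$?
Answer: $\frac{2377635121}{16641} \approx 1.4288 \cdot 10^{5}$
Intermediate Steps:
$U = -6$ ($U = \frac{3}{2} \left(-4\right) = -6$)
$\left(\frac{1}{\left(-3\right) \left(-7\right) U + w{\left(-3 \right)}} + 378\right)^{2} = \left(\frac{1}{\left(-3\right) \left(-7\right) \left(-6\right) - 3} + 378\right)^{2} = \left(\frac{1}{21 \left(-6\right) - 3} + 378\right)^{2} = \left(\frac{1}{-126 - 3} + 378\right)^{2} = \left(\frac{1}{-129} + 378\right)^{2} = \left(- \frac{1}{129} + 378\right)^{2} = \left(\frac{48761}{129}\right)^{2} = \frac{2377635121}{16641}$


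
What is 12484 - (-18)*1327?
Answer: 36370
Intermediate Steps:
12484 - (-18)*1327 = 12484 - 1*(-23886) = 12484 + 23886 = 36370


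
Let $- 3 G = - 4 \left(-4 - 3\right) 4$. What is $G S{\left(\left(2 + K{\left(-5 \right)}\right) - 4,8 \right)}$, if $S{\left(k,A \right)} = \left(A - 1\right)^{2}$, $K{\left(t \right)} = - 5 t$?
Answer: $- \frac{5488}{3} \approx -1829.3$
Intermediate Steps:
$S{\left(k,A \right)} = \left(-1 + A\right)^{2}$
$G = - \frac{112}{3}$ ($G = - \frac{- 4 \left(-4 - 3\right) 4}{3} = - \frac{\left(-4\right) \left(-7\right) 4}{3} = - \frac{28 \cdot 4}{3} = \left(- \frac{1}{3}\right) 112 = - \frac{112}{3} \approx -37.333$)
$G S{\left(\left(2 + K{\left(-5 \right)}\right) - 4,8 \right)} = - \frac{112 \left(-1 + 8\right)^{2}}{3} = - \frac{112 \cdot 7^{2}}{3} = \left(- \frac{112}{3}\right) 49 = - \frac{5488}{3}$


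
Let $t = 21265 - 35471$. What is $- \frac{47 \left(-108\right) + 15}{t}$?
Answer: $- \frac{5061}{14206} \approx -0.35626$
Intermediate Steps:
$t = -14206$ ($t = 21265 - 35471 = -14206$)
$- \frac{47 \left(-108\right) + 15}{t} = - \frac{47 \left(-108\right) + 15}{-14206} = - \frac{\left(-5076 + 15\right) \left(-1\right)}{14206} = - \frac{\left(-5061\right) \left(-1\right)}{14206} = \left(-1\right) \frac{5061}{14206} = - \frac{5061}{14206}$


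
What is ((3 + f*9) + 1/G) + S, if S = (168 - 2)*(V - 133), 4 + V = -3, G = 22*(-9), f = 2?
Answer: -4597363/198 ≈ -23219.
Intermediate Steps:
G = -198
V = -7 (V = -4 - 3 = -7)
S = -23240 (S = (168 - 2)*(-7 - 133) = 166*(-140) = -23240)
((3 + f*9) + 1/G) + S = ((3 + 2*9) + 1/(-198)) - 23240 = ((3 + 18) - 1/198) - 23240 = (21 - 1/198) - 23240 = 4157/198 - 23240 = -4597363/198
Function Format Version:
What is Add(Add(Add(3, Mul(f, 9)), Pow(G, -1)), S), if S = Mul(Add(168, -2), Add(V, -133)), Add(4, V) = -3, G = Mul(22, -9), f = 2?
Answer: Rational(-4597363, 198) ≈ -23219.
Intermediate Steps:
G = -198
V = -7 (V = Add(-4, -3) = -7)
S = -23240 (S = Mul(Add(168, -2), Add(-7, -133)) = Mul(166, -140) = -23240)
Add(Add(Add(3, Mul(f, 9)), Pow(G, -1)), S) = Add(Add(Add(3, Mul(2, 9)), Pow(-198, -1)), -23240) = Add(Add(Add(3, 18), Rational(-1, 198)), -23240) = Add(Add(21, Rational(-1, 198)), -23240) = Add(Rational(4157, 198), -23240) = Rational(-4597363, 198)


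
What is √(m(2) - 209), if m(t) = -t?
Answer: I*√211 ≈ 14.526*I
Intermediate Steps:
√(m(2) - 209) = √(-1*2 - 209) = √(-2 - 209) = √(-211) = I*√211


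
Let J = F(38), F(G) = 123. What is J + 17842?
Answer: 17965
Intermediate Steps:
J = 123
J + 17842 = 123 + 17842 = 17965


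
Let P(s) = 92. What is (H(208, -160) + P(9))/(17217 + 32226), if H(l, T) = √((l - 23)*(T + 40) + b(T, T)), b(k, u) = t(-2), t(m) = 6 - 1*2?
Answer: 92/49443 + 2*I*√5549/49443 ≈ 0.0018607 + 0.0030132*I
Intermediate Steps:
t(m) = 4 (t(m) = 6 - 2 = 4)
b(k, u) = 4
H(l, T) = √(4 + (-23 + l)*(40 + T)) (H(l, T) = √((l - 23)*(T + 40) + 4) = √((-23 + l)*(40 + T) + 4) = √(4 + (-23 + l)*(40 + T)))
(H(208, -160) + P(9))/(17217 + 32226) = (√(-916 - 23*(-160) + 40*208 - 160*208) + 92)/(17217 + 32226) = (√(-916 + 3680 + 8320 - 33280) + 92)/49443 = (√(-22196) + 92)*(1/49443) = (2*I*√5549 + 92)*(1/49443) = (92 + 2*I*√5549)*(1/49443) = 92/49443 + 2*I*√5549/49443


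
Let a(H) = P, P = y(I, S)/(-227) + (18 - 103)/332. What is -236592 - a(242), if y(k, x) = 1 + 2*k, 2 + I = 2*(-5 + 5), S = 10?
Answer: -17830501189/75364 ≈ -2.3659e+5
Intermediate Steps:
I = -2 (I = -2 + 2*(-5 + 5) = -2 + 2*0 = -2 + 0 = -2)
P = -18299/75364 (P = (1 + 2*(-2))/(-227) + (18 - 103)/332 = (1 - 4)*(-1/227) - 85*1/332 = -3*(-1/227) - 85/332 = 3/227 - 85/332 = -18299/75364 ≈ -0.24281)
a(H) = -18299/75364
-236592 - a(242) = -236592 - 1*(-18299/75364) = -236592 + 18299/75364 = -17830501189/75364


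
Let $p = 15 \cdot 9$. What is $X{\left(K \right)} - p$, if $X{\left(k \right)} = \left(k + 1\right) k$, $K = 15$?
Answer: $105$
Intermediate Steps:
$p = 135$
$X{\left(k \right)} = k \left(1 + k\right)$ ($X{\left(k \right)} = \left(1 + k\right) k = k \left(1 + k\right)$)
$X{\left(K \right)} - p = 15 \left(1 + 15\right) - 135 = 15 \cdot 16 - 135 = 240 - 135 = 105$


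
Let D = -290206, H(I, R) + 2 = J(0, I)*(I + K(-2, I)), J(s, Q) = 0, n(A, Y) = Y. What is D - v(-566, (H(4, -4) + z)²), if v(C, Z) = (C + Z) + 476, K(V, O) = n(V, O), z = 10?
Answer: -290180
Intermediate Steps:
K(V, O) = O
H(I, R) = -2 (H(I, R) = -2 + 0*(I + I) = -2 + 0*(2*I) = -2 + 0 = -2)
v(C, Z) = 476 + C + Z
D - v(-566, (H(4, -4) + z)²) = -290206 - (476 - 566 + (-2 + 10)²) = -290206 - (476 - 566 + 8²) = -290206 - (476 - 566 + 64) = -290206 - 1*(-26) = -290206 + 26 = -290180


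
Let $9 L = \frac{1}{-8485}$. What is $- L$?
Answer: $\frac{1}{76365} \approx 1.3095 \cdot 10^{-5}$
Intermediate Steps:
$L = - \frac{1}{76365}$ ($L = \frac{1}{9 \left(-8485\right)} = \frac{1}{9} \left(- \frac{1}{8485}\right) = - \frac{1}{76365} \approx -1.3095 \cdot 10^{-5}$)
$- L = \left(-1\right) \left(- \frac{1}{76365}\right) = \frac{1}{76365}$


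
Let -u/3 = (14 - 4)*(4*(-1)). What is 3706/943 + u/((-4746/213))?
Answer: -1085734/745913 ≈ -1.4556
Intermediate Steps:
u = 120 (u = -3*(14 - 4)*4*(-1) = -30*(-4) = -3*(-40) = 120)
3706/943 + u/((-4746/213)) = 3706/943 + 120/((-4746/213)) = 3706*(1/943) + 120/((-4746*1/213)) = 3706/943 + 120/(-1582/71) = 3706/943 + 120*(-71/1582) = 3706/943 - 4260/791 = -1085734/745913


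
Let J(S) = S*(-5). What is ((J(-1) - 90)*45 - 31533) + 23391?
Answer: -11967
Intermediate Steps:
J(S) = -5*S
((J(-1) - 90)*45 - 31533) + 23391 = ((-5*(-1) - 90)*45 - 31533) + 23391 = ((5 - 90)*45 - 31533) + 23391 = (-85*45 - 31533) + 23391 = (-3825 - 31533) + 23391 = -35358 + 23391 = -11967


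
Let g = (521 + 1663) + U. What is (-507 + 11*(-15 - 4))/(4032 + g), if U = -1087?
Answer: -716/5129 ≈ -0.13960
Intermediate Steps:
g = 1097 (g = (521 + 1663) - 1087 = 2184 - 1087 = 1097)
(-507 + 11*(-15 - 4))/(4032 + g) = (-507 + 11*(-15 - 4))/(4032 + 1097) = (-507 + 11*(-19))/5129 = (-507 - 209)*(1/5129) = -716*1/5129 = -716/5129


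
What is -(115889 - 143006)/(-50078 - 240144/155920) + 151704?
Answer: 74035098397611/488025119 ≈ 1.5170e+5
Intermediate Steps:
-(115889 - 143006)/(-50078 - 240144/155920) + 151704 = -(-27117)/(-50078 - 240144*1/155920) + 151704 = -(-27117)/(-50078 - 15009/9745) + 151704 = -(-27117)/(-488025119/9745) + 151704 = -(-27117)*(-9745)/488025119 + 151704 = -1*264255165/488025119 + 151704 = -264255165/488025119 + 151704 = 74035098397611/488025119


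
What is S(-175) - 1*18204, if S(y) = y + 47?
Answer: -18332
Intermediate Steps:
S(y) = 47 + y
S(-175) - 1*18204 = (47 - 175) - 1*18204 = -128 - 18204 = -18332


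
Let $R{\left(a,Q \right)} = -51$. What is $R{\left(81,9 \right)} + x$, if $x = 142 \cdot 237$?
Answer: $33603$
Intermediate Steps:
$x = 33654$
$R{\left(81,9 \right)} + x = -51 + 33654 = 33603$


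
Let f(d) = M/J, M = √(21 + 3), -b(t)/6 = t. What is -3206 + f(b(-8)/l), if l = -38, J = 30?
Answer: -3206 + √6/15 ≈ -3205.8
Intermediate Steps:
b(t) = -6*t
M = 2*√6 (M = √24 = 2*√6 ≈ 4.8990)
f(d) = √6/15 (f(d) = (2*√6)/30 = (2*√6)*(1/30) = √6/15)
-3206 + f(b(-8)/l) = -3206 + √6/15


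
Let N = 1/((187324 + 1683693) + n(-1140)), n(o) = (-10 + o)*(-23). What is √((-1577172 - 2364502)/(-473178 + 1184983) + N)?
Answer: I*√10101599798352923582777055/1350626497935 ≈ 2.3532*I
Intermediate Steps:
n(o) = 230 - 23*o
N = 1/1897467 (N = 1/((187324 + 1683693) + (230 - 23*(-1140))) = 1/(1871017 + (230 + 26220)) = 1/(1871017 + 26450) = 1/1897467 ≈ 5.2702e-7)
√((-1577172 - 2364502)/(-473178 + 1184983) + N) = √((-1577172 - 2364502)/(-473178 + 1184983) + 1/1897467) = √(-3941674/711805 + 1/1897467) = √(-7479195627953/1350626497935) = I*√10101599798352923582777055/1350626497935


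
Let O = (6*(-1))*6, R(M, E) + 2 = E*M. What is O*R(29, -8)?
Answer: 8424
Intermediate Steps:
R(M, E) = -2 + E*M
O = -36 (O = -6*6 = -36)
O*R(29, -8) = -36*(-2 - 8*29) = -36*(-2 - 232) = -36*(-234) = 8424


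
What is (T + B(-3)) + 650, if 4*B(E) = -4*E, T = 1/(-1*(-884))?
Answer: 577253/884 ≈ 653.00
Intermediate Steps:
T = 1/884 ≈ 0.0011312
B(E) = -E (B(E) = (-4*E)/4 = -E)
(T + B(-3)) + 650 = (1/884 - 1*(-3)) + 650 = (1/884 + 3) + 650 = 2653/884 + 650 = 577253/884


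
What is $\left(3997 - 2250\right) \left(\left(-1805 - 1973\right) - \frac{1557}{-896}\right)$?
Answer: $- \frac{5911028657}{896} \approx -6.5971 \cdot 10^{6}$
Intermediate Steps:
$\left(3997 - 2250\right) \left(\left(-1805 - 1973\right) - \frac{1557}{-896}\right) = 1747 \left(-3778 - - \frac{1557}{896}\right) = 1747 \left(-3778 + \frac{1557}{896}\right) = 1747 \left(- \frac{3383531}{896}\right) = - \frac{5911028657}{896}$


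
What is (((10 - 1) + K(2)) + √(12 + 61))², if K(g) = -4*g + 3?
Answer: (4 + √73)² ≈ 157.35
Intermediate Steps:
K(g) = 3 - 4*g
(((10 - 1) + K(2)) + √(12 + 61))² = (((10 - 1) + (3 - 4*2)) + √(12 + 61))² = ((9 + (3 - 8)) + √73)² = ((9 - 5) + √73)² = (4 + √73)²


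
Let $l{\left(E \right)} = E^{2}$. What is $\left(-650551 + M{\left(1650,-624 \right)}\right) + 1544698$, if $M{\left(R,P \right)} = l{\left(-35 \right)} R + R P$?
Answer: $1885797$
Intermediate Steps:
$M{\left(R,P \right)} = 1225 R + P R$ ($M{\left(R,P \right)} = \left(-35\right)^{2} R + R P = 1225 R + P R$)
$\left(-650551 + M{\left(1650,-624 \right)}\right) + 1544698 = \left(-650551 + 1650 \left(1225 - 624\right)\right) + 1544698 = \left(-650551 + 1650 \cdot 601\right) + 1544698 = \left(-650551 + 991650\right) + 1544698 = 341099 + 1544698 = 1885797$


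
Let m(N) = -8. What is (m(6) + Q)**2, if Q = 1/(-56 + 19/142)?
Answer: 4045723236/62932489 ≈ 64.287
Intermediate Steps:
Q = -142/7933 (Q = 1/(-56 + 19*(1/142)) = 1/(-56 + 19/142) = 1/(-7933/142) = -142/7933 ≈ -0.017900)
(m(6) + Q)**2 = (-8 - 142/7933)**2 = (-63606/7933)**2 = 4045723236/62932489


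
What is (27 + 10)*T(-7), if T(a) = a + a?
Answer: -518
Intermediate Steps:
T(a) = 2*a
(27 + 10)*T(-7) = (27 + 10)*(2*(-7)) = 37*(-14) = -518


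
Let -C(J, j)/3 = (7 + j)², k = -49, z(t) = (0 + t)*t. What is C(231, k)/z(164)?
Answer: -1323/6724 ≈ -0.19676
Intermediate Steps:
z(t) = t² (z(t) = t*t = t²)
C(J, j) = -3*(7 + j)²
C(231, k)/z(164) = (-3*(7 - 49)²)/(164²) = -3*(-42)²/26896 = -3*1764*(1/26896) = -5292*1/26896 = -1323/6724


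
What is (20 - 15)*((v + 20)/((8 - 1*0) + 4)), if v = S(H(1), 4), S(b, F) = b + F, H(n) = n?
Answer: 125/12 ≈ 10.417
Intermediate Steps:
S(b, F) = F + b
v = 5 (v = 4 + 1 = 5)
(20 - 15)*((v + 20)/((8 - 1*0) + 4)) = (20 - 15)*((5 + 20)/((8 - 1*0) + 4)) = 5*(25/((8 + 0) + 4)) = 5*(25/(8 + 4)) = 5*(25/12) = 125/12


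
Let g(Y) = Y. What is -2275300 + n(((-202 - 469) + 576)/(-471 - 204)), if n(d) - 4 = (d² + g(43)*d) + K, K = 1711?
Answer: -41435975969/18225 ≈ -2.2736e+6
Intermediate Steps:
n(d) = 1715 + d² + 43*d (n(d) = 4 + ((d² + 43*d) + 1711) = 4 + (1711 + d² + 43*d) = 1715 + d² + 43*d)
-2275300 + n(((-202 - 469) + 576)/(-471 - 204)) = -2275300 + (1715 + (((-202 - 469) + 576)/(-471 - 204))² + 43*(((-202 - 469) + 576)/(-471 - 204))) = -2275300 + (1715 + ((-671 + 576)/(-675))² + 43*((-671 + 576)/(-675))) = -2275300 + (1715 + (-95*(-1/675))² + 43*(-95*(-1/675))) = -2275300 + (1715 + (19/135)² + 43*(19/135)) = -2275300 + (1715 + 361/18225 + 817/135) = -2275300 + 31366531/18225 = -41435975969/18225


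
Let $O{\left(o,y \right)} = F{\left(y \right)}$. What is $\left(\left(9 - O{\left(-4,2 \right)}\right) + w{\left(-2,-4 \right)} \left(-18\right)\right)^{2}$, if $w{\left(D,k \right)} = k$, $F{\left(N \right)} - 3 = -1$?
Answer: $6241$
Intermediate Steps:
$F{\left(N \right)} = 2$ ($F{\left(N \right)} = 3 - 1 = 2$)
$O{\left(o,y \right)} = 2$
$\left(\left(9 - O{\left(-4,2 \right)}\right) + w{\left(-2,-4 \right)} \left(-18\right)\right)^{2} = \left(\left(9 - 2\right) - -72\right)^{2} = \left(\left(9 - 2\right) + 72\right)^{2} = \left(7 + 72\right)^{2} = 79^{2} = 6241$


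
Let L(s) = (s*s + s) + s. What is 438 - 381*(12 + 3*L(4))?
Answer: -31566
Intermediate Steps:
L(s) = s² + 2*s (L(s) = (s² + s) + s = (s + s²) + s = s² + 2*s)
438 - 381*(12 + 3*L(4)) = 438 - 381*(12 + 3*(4*(2 + 4))) = 438 - 381*(12 + 3*(4*6)) = 438 - 381*(12 + 3*24) = 438 - 381*(12 + 72) = 438 - 381*84 = 438 - 32004 = -31566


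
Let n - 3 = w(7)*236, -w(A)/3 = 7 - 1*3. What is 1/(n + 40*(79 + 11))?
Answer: 1/771 ≈ 0.0012970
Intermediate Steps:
w(A) = -12 (w(A) = -3*(7 - 1*3) = -3*(7 - 3) = -3*4 = -12)
n = -2829 (n = 3 - 12*236 = 3 - 2832 = -2829)
1/(n + 40*(79 + 11)) = 1/(-2829 + 40*(79 + 11)) = 1/(-2829 + 40*90) = 1/(-2829 + 3600) = 1/771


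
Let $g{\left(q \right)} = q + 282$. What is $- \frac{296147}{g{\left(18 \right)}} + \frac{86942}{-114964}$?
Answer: $- \frac{8518081577}{8622300} \approx -987.91$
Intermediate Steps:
$g{\left(q \right)} = 282 + q$
$- \frac{296147}{g{\left(18 \right)}} + \frac{86942}{-114964} = - \frac{296147}{282 + 18} + \frac{86942}{-114964} = - \frac{296147}{300} + 86942 \left(- \frac{1}{114964}\right) = \left(-296147\right) \frac{1}{300} - \frac{43471}{57482} = - \frac{296147}{300} - \frac{43471}{57482} = - \frac{8518081577}{8622300}$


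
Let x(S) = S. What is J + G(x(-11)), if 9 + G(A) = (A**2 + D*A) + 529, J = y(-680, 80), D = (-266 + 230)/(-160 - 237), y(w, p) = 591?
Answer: 488708/397 ≈ 1231.0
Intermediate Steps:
D = 36/397 (D = -36/(-397) = -36*(-1/397) = 36/397 ≈ 0.090680)
J = 591
G(A) = 520 + A**2 + 36*A/397 (G(A) = -9 + ((A**2 + 36*A/397) + 529) = -9 + (529 + A**2 + 36*A/397) = 520 + A**2 + 36*A/397)
J + G(x(-11)) = 591 + (520 + (-11)**2 + (36/397)*(-11)) = 591 + (520 + 121 - 396/397) = 591 + 254081/397 = 488708/397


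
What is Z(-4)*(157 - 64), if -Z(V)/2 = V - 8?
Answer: 2232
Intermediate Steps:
Z(V) = 16 - 2*V (Z(V) = -2*(V - 8) = -2*(-8 + V) = 16 - 2*V)
Z(-4)*(157 - 64) = (16 - 2*(-4))*(157 - 64) = (16 + 8)*93 = 24*93 = 2232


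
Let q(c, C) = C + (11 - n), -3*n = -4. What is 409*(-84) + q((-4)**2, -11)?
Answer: -103072/3 ≈ -34357.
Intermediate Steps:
n = 4/3 (n = -1/3*(-4) = 4/3 ≈ 1.3333)
q(c, C) = 29/3 + C (q(c, C) = C + (11 - 1*4/3) = C + (11 - 4/3) = C + 29/3 = 29/3 + C)
409*(-84) + q((-4)**2, -11) = 409*(-84) + (29/3 - 11) = -34356 - 4/3 = -103072/3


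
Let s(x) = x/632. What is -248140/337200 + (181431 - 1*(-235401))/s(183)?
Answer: 1480519814053/1028460 ≈ 1.4396e+6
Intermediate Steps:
s(x) = x/632 (s(x) = x*(1/632) = x/632)
-248140/337200 + (181431 - 1*(-235401))/s(183) = -248140/337200 + (181431 - 1*(-235401))/(((1/632)*183)) = -248140*1/337200 + (181431 + 235401)/(183/632) = -12407/16860 + 416832*(632/183) = -12407/16860 + 87812608/61 = 1480519814053/1028460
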